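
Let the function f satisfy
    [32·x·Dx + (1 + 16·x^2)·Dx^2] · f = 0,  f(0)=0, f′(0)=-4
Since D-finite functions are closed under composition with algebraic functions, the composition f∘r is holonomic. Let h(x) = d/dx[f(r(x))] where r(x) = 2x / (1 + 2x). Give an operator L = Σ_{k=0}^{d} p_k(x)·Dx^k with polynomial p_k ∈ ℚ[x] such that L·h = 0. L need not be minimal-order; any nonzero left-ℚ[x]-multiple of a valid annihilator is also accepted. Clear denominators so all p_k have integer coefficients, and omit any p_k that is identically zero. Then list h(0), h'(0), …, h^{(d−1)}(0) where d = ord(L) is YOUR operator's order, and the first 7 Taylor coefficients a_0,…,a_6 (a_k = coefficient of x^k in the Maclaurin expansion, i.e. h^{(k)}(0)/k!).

f: a_k = 0, -4, 0, 64/3, 0, -1024/5, 0, …
L₀ from L_f via x↦r, Dx↦r'^{-1}Dx.
h₀' ⇒ L via d/dx closure of L₀.
L = (4 + 136·x) + (1 + 4·x + 68·x^2)·Dx  (order 1).
h: a_k = -8, 32, 416, -3840, -12928, 312832, -372224, …
ICs: h(0) = -8.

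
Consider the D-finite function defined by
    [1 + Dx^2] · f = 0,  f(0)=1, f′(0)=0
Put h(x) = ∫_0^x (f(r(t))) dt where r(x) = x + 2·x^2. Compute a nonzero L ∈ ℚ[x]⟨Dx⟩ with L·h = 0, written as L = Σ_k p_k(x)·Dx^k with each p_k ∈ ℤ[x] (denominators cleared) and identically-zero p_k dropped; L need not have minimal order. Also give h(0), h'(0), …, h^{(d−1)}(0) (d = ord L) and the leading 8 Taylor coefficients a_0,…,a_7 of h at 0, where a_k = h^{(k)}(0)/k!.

f: a_k = 1, 0, -1/2, 0, 1/24, 0, -1/720, 0, …
f∘r: x↦r, Dx↦Dx/r' in L_f ⇒ L₀.
Integrate: L := L₀·Dx.
L = (1 + 12·x + 48·x^2 + 64·x^3)·Dx - 4·Dx^2 + (1 + 4·x)·Dx^3  (order 3).
h: a_k = 0, 1, 0, -1/6, -1/2, -47/120, 1/18, 719/5040, …
ICs: h(0) = 0, h′(0) = 1, h′′(0) = 0.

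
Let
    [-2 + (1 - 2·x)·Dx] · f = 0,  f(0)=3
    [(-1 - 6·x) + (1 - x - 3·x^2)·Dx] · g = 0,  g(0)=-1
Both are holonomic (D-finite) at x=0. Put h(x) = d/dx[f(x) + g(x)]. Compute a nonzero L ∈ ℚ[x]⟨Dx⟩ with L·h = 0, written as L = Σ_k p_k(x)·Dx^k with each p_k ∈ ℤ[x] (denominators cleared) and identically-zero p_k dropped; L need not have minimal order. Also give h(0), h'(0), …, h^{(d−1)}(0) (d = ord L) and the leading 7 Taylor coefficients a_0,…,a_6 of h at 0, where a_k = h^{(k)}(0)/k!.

f: a_k = 3, 6, 12, 24, 48, 96, 192, …
g: a_k = -1, -1, -4, -7, -19, -40, -97, …
L₀ := lclm(L_f,L_g); ord L₀ ≤ 1+1.
Differentiate: ansatz ord ≤ ord L₀ ⇒ L.
L = (12 - 288·x + 648·x^2 - 1296·x^3 + 648·x^4) + (9 + 12·x - 126·x^2 + 540·x^3 - 1188·x^4 + 648·x^5)·Dx + (-2 + 15·x - 52·x^2 + 78·x^3 + 27·x^4 - 180·x^5 + 108·x^6)·Dx^2  (order 2).
h: a_k = 5, 16, 51, 116, 280, 570, 1169, …
ICs: h(0) = 5, h′(0) = 16.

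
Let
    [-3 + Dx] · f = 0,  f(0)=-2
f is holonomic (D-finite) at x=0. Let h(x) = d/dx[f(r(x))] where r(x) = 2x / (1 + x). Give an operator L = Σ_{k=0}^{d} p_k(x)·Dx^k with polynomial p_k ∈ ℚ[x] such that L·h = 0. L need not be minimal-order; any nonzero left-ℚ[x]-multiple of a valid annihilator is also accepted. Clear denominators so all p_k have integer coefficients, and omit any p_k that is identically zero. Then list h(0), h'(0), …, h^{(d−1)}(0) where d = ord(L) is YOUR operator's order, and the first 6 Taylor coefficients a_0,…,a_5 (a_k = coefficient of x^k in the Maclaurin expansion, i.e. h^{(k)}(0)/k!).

L = (4 - 2·x) + (-1 - 2·x - x^2)·Dx  (order 1).
h: a_k = -12, -48, -36, 48, 12, -288/5, …
ICs: h(0) = -12.

f: a_k = -2, -6, -9, -9, -27/4, -81/20, …
f∘r: x↦r, Dx↦Dx/r' in L_f ⇒ L₀.
h₀' ⇒ L via d/dx closure of L₀.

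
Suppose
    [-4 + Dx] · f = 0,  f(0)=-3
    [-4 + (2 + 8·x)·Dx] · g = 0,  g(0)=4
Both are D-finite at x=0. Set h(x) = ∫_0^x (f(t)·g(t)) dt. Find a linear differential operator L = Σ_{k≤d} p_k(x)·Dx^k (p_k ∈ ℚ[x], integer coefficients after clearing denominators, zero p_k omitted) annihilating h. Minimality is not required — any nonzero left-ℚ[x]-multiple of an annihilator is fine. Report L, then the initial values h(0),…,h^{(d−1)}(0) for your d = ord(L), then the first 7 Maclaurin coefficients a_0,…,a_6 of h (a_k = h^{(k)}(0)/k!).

L = (-6 - 16·x)·Dx + (1 + 4·x)·Dx^2  (order 2).
h: a_k = 0, -12, -36, -56, -68, -264/5, -856/15, …
ICs: h(0) = 0, h′(0) = -12.

f: a_k = -3, -12, -24, -32, -32, -128/5, -256/15, …
g: a_k = 4, 8, -8, 16, -40, 112, -336, …
f·g: L₀ = L_f ⊗_s L_g, ord ≤ 1·1.
h=∫h₀ ⇒ L = L₀·Dx.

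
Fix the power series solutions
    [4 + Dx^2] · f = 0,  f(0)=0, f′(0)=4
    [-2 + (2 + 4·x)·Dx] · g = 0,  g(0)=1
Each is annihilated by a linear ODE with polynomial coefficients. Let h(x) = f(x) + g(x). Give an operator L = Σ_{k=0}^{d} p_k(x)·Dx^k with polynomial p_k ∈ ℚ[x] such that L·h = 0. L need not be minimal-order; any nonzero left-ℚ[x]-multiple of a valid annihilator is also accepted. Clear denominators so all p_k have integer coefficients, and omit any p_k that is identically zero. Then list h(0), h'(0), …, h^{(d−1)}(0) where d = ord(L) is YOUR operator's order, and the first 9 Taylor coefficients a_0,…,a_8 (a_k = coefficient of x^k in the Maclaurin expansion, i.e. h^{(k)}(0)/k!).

f: a_k = 0, 4, 0, -8/3, 0, 8/15, 0, -16/315, 0, …
g: a_k = 1, 1, -1/2, 1/2, -5/8, 7/8, -21/16, 33/16, -429/128, …
Weyl lclm of L_f,L_g ⇒ L₀ (ord ≤ 3).
L = (-28 - 64·x - 64·x^2) + (12 + 88·x + 192·x^2 + 128·x^3)·Dx + (-7 - 16·x - 16·x^2)·Dx^2 + (3 + 22·x + 48·x^2 + 32·x^3)·Dx^3  (order 3).
h: a_k = 1, 5, -1/2, -13/6, -5/8, 169/120, -21/16, 10139/5040, -429/128, …
ICs: h(0) = 1, h′(0) = 5, h′′(0) = -1.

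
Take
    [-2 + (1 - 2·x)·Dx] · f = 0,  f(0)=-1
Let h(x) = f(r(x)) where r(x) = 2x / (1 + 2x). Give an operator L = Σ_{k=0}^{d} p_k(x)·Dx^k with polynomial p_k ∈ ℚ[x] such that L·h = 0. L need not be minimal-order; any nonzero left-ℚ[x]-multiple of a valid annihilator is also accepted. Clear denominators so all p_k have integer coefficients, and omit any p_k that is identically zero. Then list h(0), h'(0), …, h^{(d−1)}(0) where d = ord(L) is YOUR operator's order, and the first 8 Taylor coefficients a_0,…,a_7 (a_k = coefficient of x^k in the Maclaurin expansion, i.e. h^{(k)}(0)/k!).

f: a_k = -1, -2, -4, -8, -16, -32, -64, -128, …
Change of var in L_f (x↦r) gives L₀.
L = 4 + (-1 + 4·x^2)·Dx  (order 1).
h: a_k = -1, -4, -8, -16, -32, -64, -128, -256, …
ICs: h(0) = -1.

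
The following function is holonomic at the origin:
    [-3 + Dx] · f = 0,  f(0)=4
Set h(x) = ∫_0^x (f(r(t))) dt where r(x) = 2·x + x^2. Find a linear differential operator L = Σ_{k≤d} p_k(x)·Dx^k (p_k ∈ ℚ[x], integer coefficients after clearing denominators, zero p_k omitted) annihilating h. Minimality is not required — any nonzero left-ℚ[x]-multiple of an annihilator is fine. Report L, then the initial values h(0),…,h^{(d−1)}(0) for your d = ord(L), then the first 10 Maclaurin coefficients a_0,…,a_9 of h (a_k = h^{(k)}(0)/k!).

f: a_k = 4, 12, 18, 18, 27/2, 81/10, 81/20, 243/140, 729/1120, 243/1120, …
L₀ from L_f via x↦r, Dx↦r'^{-1}Dx.
h=∫h₀ ⇒ L = L₀·Dx.
L = (-6 - 6·x)·Dx + Dx^2  (order 2).
h: a_k = 0, 4, 12, 28, 54, 90, 666/5, 6246/35, 15363/70, 17529/70, …
ICs: h(0) = 0, h′(0) = 4.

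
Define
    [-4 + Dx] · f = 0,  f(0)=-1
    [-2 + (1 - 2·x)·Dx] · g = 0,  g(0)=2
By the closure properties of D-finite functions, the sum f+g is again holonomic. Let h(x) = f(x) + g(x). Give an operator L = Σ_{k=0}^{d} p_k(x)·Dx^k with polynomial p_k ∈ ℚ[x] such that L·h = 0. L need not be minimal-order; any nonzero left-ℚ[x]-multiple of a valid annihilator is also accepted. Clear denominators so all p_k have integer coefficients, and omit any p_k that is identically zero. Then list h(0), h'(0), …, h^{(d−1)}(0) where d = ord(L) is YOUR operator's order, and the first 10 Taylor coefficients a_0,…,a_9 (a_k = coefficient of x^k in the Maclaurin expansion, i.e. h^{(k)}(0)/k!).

L = 32·x + (4 - 32·x + 32·x^2)·Dx + (-1 + 6·x - 8·x^2)·Dx^2  (order 2).
h: a_k = 1, 0, 0, 16/3, 64/3, 832/15, 5504/45, 79616/315, 160768/315, 2900992/2835, …
ICs: h(0) = 1, h′(0) = 0.

f: a_k = -1, -4, -8, -32/3, -32/3, -128/15, -256/45, -1024/315, -512/315, -2048/2835, …
g: a_k = 2, 4, 8, 16, 32, 64, 128, 256, 512, 1024, …
h₀=f+g: left-lcm gives L₀, ord ≤ 2.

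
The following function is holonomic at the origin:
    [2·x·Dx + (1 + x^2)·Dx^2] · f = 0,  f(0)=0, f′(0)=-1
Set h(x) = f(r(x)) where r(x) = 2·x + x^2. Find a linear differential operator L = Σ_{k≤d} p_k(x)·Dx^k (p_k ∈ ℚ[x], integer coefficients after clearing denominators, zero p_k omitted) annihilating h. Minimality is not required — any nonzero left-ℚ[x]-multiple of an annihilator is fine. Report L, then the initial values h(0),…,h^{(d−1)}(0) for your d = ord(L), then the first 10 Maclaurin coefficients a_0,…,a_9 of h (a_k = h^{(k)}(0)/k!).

f: a_k = 0, -1, 0, 1/3, 0, -1/5, 0, 1/7, 0, -1/9, …
f∘r: x↦r, Dx↦Dx/r' in L_f ⇒ L₀.
L = (-1 + 8·x + 16·x^2 + 12·x^3 + 3·x^4)·Dx + (1 + x + 4·x^2 + 8·x^3 + 5·x^4 + x^5)·Dx^2  (order 2).
h: a_k = 0, -2, -1, 8/3, 4, -22/5, -47/3, 16/7, 56, 334/9, …
ICs: h(0) = 0, h′(0) = -2.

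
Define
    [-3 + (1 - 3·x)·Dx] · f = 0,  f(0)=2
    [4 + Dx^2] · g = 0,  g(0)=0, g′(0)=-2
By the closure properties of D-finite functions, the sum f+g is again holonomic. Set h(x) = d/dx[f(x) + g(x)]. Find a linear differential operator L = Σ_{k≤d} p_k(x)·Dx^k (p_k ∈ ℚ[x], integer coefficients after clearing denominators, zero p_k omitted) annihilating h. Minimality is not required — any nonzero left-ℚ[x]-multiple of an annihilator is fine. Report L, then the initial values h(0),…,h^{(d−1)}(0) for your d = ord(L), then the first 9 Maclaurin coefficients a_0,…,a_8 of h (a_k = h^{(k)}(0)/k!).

L = (1344 - 288·x + 432·x^2) + (-116 + 396·x - 216·x^2 + 216·x^3)·Dx + (336 - 72·x + 108·x^2)·Dx^2 + (-29 + 99·x - 54·x^2 + 54·x^3)·Dx^3  (order 3).
h: a_k = 4, 36, 166, 648, 7286/3, 8748, 1377818/45, 104976, 111602606/315, …
ICs: h(0) = 4, h′(0) = 36, h′′(0) = 332.

f: a_k = 2, 6, 18, 54, 162, 486, 1458, 4374, 13122, …
g: a_k = 0, -2, 0, 4/3, 0, -4/15, 0, 8/315, 0, …
Weyl lclm of L_f,L_g ⇒ L₀ (ord ≤ 3).
Derive L from L₀ (diff closure).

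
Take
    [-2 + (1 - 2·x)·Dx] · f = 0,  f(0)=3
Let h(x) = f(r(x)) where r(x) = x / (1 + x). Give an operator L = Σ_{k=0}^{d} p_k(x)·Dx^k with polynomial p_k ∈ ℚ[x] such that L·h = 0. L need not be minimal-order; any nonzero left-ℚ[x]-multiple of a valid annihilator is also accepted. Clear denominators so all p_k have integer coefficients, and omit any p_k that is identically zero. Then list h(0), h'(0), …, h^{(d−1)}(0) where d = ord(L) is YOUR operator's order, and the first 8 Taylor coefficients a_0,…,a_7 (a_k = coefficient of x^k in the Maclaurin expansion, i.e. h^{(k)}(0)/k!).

f: a_k = 3, 6, 12, 24, 48, 96, 192, 384, …
L₀ from L_f via x↦r, Dx↦r'^{-1}Dx.
L = 2 + (-1 + x^2)·Dx  (order 1).
h: a_k = 3, 6, 6, 6, 6, 6, 6, 6, …
ICs: h(0) = 3.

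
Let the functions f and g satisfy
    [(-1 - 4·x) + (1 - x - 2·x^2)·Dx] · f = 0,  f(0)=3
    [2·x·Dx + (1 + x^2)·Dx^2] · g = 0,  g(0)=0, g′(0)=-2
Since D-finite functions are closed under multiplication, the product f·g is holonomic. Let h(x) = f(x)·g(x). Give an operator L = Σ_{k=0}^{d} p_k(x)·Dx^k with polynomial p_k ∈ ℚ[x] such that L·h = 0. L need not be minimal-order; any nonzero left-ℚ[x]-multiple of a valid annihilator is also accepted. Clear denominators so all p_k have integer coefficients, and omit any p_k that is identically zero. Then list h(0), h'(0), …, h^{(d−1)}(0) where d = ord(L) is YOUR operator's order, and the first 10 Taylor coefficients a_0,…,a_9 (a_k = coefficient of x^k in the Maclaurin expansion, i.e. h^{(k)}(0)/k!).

L = (4 + 2·x + 12·x^2) + (2 + 6·x + 4·x^2 + 12·x^3)·Dx + (-1 + x + x^2 + x^3 + 2·x^4)·Dx^2  (order 2).
h: a_k = 0, -6, -6, -16, -28, -306/5, -586/5, -8356/35, -3312/7, -99886/105, …
ICs: h(0) = 0, h′(0) = -6.

f: a_k = 3, 3, 9, 15, 33, 63, 129, 255, 513, 1023, …
g: a_k = 0, -2, 0, 2/3, 0, -2/5, 0, 2/7, 0, -2/9, …
h₀=f·g: eliminate ⇒ L₀, order ≤ 1·2.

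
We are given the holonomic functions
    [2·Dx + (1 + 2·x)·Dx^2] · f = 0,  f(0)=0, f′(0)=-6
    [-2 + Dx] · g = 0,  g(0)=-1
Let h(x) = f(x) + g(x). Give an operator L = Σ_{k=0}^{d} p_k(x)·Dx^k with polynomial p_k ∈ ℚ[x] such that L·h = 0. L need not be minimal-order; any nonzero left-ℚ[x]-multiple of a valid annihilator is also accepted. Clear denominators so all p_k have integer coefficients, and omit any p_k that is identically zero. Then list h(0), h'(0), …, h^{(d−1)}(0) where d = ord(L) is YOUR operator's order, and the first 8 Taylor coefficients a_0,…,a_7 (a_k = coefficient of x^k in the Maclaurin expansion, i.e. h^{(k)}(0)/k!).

L = (-6 - 4·x)·Dx + (1 - 4·x - 4·x^2)·Dx^2 + (1 + 3·x + 2·x^2)·Dx^3  (order 3).
h: a_k = -1, -8, 4, -28/3, 34/3, -292/15, 1436/45, -17288/315, …
ICs: h(0) = -1, h′(0) = -8, h′′(0) = 8.

f: a_k = 0, -6, 6, -8, 12, -96/5, 32, -384/7, …
g: a_k = -1, -2, -2, -4/3, -2/3, -4/15, -4/45, -8/315, …
Weyl lclm of L_f,L_g ⇒ L₀ (ord ≤ 3).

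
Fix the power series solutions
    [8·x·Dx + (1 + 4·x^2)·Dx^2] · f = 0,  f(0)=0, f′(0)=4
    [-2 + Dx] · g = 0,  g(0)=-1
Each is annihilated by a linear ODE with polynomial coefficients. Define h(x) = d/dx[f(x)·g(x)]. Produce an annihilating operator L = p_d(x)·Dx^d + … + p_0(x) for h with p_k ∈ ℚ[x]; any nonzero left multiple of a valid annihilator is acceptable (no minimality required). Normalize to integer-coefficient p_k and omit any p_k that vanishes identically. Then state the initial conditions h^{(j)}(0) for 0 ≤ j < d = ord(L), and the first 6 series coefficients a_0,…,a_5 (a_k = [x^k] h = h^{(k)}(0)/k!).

L = (4 + 40·x - 48·x^2 + 32·x^3) + (-24·x + 32·x^2 - 32·x^3)·Dx + (-1 + 2·x - 4·x^2 + 8·x^3)·Dx^2  (order 2).
h: a_k = -4, -16, -8, 64/3, -24, -352/3, …
ICs: h(0) = -4, h′(0) = -16.

f: a_k = 0, 4, 0, -16/3, 0, 64/5, …
g: a_k = -1, -2, -2, -4/3, -2/3, -4/15, …
Product ⇒ symmetric product L₀, ord ≤ 2.
h=h₀': d/dx-closure on L₀ ⇒ L.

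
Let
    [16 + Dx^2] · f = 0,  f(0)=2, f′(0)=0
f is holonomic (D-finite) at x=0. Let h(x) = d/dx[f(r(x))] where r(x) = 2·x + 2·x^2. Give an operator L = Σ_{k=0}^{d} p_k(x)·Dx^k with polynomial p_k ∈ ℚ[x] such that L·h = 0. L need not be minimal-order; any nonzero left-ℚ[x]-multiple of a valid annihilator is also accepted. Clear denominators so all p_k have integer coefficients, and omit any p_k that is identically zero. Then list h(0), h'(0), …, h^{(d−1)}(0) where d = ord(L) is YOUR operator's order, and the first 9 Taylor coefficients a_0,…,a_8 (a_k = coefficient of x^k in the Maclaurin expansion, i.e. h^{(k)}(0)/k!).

f: a_k = 2, 0, -16, 0, 64/3, 0, -512/45, 0, 1024/315, …
f∘r: x↦r, Dx↦Dx/r' in L_f ⇒ L₀.
h₀' ⇒ L via d/dx closure of L₀.
L = (76 + 512·x + 1536·x^2 + 2048·x^3 + 1024·x^4) + (-6 - 12·x)·Dx + (1 + 4·x + 4·x^2)·Dx^2  (order 2).
h: a_k = 0, -128, -384, 3328/3, 20480/3, 118784/15, -315392/15, -24567808/315, -2490368/35, …
ICs: h(0) = 0, h′(0) = -128.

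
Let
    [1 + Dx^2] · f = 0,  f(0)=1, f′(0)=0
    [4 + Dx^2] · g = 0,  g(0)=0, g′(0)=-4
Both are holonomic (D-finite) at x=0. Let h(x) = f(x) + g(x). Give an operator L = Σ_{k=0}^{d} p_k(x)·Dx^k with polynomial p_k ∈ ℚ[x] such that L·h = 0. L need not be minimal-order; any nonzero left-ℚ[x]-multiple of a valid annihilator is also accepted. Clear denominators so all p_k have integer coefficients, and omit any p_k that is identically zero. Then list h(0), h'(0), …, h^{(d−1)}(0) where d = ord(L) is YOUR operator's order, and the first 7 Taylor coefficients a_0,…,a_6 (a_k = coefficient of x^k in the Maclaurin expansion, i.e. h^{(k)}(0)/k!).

f: a_k = 1, 0, -1/2, 0, 1/24, 0, -1/720, …
g: a_k = 0, -4, 0, 8/3, 0, -8/15, 0, …
L₀ := lclm(L_f,L_g); ord L₀ ≤ 2+2.
L = 4 + 5·Dx^2 + Dx^4  (order 4).
h: a_k = 1, -4, -1/2, 8/3, 1/24, -8/15, -1/720, …
ICs: h(0) = 1, h′(0) = -4, h′′(0) = -1, h′′′(0) = 16.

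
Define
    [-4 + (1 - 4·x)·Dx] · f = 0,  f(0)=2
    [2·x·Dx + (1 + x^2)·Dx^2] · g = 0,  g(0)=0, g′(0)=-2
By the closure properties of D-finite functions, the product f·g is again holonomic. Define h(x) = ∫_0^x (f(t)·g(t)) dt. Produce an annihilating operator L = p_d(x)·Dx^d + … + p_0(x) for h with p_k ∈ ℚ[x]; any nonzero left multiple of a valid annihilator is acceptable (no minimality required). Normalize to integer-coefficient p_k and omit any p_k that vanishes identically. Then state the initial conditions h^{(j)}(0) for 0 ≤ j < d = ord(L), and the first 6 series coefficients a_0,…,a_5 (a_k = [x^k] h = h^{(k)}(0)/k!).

f: a_k = 2, 8, 32, 128, 512, 2048, …
g: a_k = 0, -2, 0, 2/3, 0, -2/5, …
Sym-product of L_f,L_g gives L₀ (≤ ord 2).
h=∫₀ˣh₀: take L = L₀·Dx.
L = 8·x·Dx + (8 - 2·x + 16·x^2)·Dx^2 + (-1 + 4·x - x^2 + 4·x^3)·Dx^3  (order 3).
h: a_k = 0, 0, -2, -16/3, -47/3, -752/15, …
ICs: h(0) = 0, h′(0) = 0, h′′(0) = -4.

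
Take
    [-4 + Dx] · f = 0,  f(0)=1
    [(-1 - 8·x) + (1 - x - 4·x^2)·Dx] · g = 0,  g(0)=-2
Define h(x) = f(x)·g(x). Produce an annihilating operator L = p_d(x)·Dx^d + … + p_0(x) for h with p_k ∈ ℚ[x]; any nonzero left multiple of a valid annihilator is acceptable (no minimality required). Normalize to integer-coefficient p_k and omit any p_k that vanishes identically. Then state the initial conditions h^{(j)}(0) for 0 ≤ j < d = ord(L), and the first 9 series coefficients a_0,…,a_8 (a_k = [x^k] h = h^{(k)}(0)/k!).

L = (5 + 4·x - 16·x^2) + (-1 + x + 4·x^2)·Dx  (order 1).
h: a_k = -2, -10, -34, -286/3, -758/3, -9766/15, -15058/9, -1349422/315, -3458566/315, …
ICs: h(0) = -2.

f: a_k = 1, 4, 8, 32/3, 32/3, 128/15, 256/45, 1024/315, 512/315, …
g: a_k = -2, -2, -10, -18, -58, -130, -362, -882, -2330, …
Product ⇒ symmetric product L₀, ord ≤ 1.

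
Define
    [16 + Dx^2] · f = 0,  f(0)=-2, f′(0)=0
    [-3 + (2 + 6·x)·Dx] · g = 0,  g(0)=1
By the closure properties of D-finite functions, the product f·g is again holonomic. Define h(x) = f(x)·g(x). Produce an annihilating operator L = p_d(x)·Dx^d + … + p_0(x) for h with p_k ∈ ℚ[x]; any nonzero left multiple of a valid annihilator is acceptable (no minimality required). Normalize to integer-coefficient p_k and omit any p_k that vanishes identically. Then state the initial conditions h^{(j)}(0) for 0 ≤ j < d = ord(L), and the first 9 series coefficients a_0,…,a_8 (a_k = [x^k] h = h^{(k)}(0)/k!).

f: a_k = -2, 0, 16, 0, -64/3, 0, 512/45, 0, -1024/315, …
g: a_k = 1, 3/2, -9/8, 27/16, -405/128, 1701/256, -15309/1024, 72171/2048, -2814669/32768, …
h₀=f·g: eliminate ⇒ L₀, order ≤ 2·1.
L = (91 + 384·x + 576·x^2) + (-12 - 36·x)·Dx + (4 + 24·x + 36·x^2)·Dx^2  (order 2).
h: a_k = -2, -3, 73/4, 165/8, -6337/192, -2341/128, 337609/23040, 259579/15360, -82369729/5160960, …
ICs: h(0) = -2, h′(0) = -3.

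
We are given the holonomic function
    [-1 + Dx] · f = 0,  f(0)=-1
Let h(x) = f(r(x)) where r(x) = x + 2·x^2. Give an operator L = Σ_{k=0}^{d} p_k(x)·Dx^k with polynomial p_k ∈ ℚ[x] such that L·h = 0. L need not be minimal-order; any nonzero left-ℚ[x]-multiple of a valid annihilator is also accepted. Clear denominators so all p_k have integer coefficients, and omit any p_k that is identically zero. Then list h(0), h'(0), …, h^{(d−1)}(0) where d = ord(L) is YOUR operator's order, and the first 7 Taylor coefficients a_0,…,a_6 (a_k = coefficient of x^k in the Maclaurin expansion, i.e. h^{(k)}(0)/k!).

f: a_k = -1, -1, -1/2, -1/6, -1/24, -1/120, -1/720, …
L₀ from L_f via x↦r, Dx↦r'^{-1}Dx.
L = (-1 - 4·x) + Dx  (order 1).
h: a_k = -1, -1, -5/2, -13/6, -73/24, -281/120, -1741/720, …
ICs: h(0) = -1.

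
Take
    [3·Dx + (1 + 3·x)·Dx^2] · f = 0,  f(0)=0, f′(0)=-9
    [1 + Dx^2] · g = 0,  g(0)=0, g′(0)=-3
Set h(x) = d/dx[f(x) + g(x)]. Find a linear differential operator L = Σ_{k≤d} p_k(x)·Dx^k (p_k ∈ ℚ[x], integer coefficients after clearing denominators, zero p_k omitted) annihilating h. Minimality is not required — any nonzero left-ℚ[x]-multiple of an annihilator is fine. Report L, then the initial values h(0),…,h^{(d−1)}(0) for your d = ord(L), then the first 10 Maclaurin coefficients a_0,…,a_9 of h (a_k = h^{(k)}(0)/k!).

f: a_k = 0, -9, 27/2, -27, 243/4, -729/5, 729/2, -6561/7, 19683/8, -6561, …
g: a_k = 0, -3, 0, 1/2, 0, -1/40, 0, 1/1680, 0, -1/120960, …
h₀=f+g: left-lcm gives L₀, ord ≤ 4.
Derive L from L₀ (diff closure).
L = (165 + 18·x + 27·x^2) + (19 + 63·x + 27·x^2 + 27·x^3)·Dx + (165 + 18·x + 27·x^2)·Dx^2 + (19 + 63·x + 27·x^2 + 27·x^3)·Dx^3  (order 3).
h: a_k = -12, 27, -159/2, 243, -5833/8, 2187, -1574639/240, 19683, -793618561/13440, 177147, …
ICs: h(0) = -12, h′(0) = 27, h′′(0) = -159.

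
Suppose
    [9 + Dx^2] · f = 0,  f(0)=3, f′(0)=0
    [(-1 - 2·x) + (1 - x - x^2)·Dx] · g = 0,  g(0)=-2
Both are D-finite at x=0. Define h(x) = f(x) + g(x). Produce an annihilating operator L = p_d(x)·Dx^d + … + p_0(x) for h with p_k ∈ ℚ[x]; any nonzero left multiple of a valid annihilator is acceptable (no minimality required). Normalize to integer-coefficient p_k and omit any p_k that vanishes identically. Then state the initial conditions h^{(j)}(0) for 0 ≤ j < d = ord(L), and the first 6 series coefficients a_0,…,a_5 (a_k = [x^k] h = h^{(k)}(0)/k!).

L = (-243 - 432·x + 81·x^2 - 216·x^3 - 405·x^4 - 162·x^5) + (117 - 225·x - 36·x^2 + 297·x^3 - 54·x^4 - 243·x^5 - 81·x^6)·Dx + (-27 - 48·x + 9·x^2 - 24·x^3 - 45·x^4 - 18·x^5)·Dx^2 + (13 - 25·x - 4·x^2 + 33·x^3 - 6·x^4 - 27·x^5 - 9·x^6)·Dx^3  (order 3).
h: a_k = 1, -2, -35/2, -6, 1/8, -16, …
ICs: h(0) = 1, h′(0) = -2, h′′(0) = -35.

f: a_k = 3, 0, -27/2, 0, 81/8, 0, …
g: a_k = -2, -2, -4, -6, -10, -16, …
Weyl lclm of L_f,L_g ⇒ L₀ (ord ≤ 3).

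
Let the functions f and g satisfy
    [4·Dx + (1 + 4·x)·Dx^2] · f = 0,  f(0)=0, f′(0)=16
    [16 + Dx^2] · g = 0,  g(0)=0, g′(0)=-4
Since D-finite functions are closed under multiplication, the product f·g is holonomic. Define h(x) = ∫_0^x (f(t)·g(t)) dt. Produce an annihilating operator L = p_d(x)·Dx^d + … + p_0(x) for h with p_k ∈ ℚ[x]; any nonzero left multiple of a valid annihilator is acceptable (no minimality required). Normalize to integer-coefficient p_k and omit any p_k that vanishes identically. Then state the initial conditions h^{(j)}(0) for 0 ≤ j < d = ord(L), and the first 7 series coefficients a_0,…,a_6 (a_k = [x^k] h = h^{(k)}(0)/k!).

L = (-768 + 6144·x + 77824·x^2 + 262144·x^3 + 262144·x^4)·Dx + (256 + 5120·x + 24576·x^2 + 32768·x^3)·Dx^2 + (1280·x + 10752·x^2 + 32768·x^3 + 32768·x^4)·Dx^3 + (16 + 320·x + 1536·x^2 + 2048·x^3)·Dx^4 + (3 + 56·x + 368·x^2 + 1024·x^3 + 1024·x^4)·Dx^5  (order 5).
h: a_k = 0, 0, 0, -64/3, 32, -512/15, 1024/9, …
ICs: h(0) = 0, h′(0) = 0, h′′(0) = 0, h′′′(0) = -128, h′′′′(0) = 768.

f: a_k = 0, 16, -32, 256/3, -256, 4096/5, -8192/3, …
g: a_k = 0, -4, 0, 32/3, 0, -128/15, 0, …
L₀ := L_f ⊗_s L_g (sym. prod.), ord ≤ 4.
h=∫₀ˣh₀: take L = L₀·Dx.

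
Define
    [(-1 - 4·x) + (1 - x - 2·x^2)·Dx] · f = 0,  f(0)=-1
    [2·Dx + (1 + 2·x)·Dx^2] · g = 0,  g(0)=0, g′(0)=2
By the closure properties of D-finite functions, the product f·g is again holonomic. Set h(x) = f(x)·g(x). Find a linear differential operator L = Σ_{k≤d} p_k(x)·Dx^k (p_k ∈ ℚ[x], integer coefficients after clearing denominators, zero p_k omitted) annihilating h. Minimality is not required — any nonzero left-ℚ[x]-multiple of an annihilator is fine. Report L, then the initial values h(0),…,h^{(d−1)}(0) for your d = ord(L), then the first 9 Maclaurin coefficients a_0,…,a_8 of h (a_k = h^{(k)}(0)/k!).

L = (6 + 16·x) + (14·x + 20·x^2)·Dx + (-1 - x + 4·x^2 + 4·x^3)·Dx^2  (order 2).
h: a_k = 0, -2, 0, -20/3, -8/3, -112/5, -256/15, -8416/105, -576/7, …
ICs: h(0) = 0, h′(0) = -2.

f: a_k = -1, -1, -3, -5, -11, -21, -43, -85, -171, …
g: a_k = 0, 2, -2, 8/3, -4, 32/5, -32/3, 128/7, -32, …
f·g: L₀ = L_f ⊗_s L_g, ord ≤ 1·2.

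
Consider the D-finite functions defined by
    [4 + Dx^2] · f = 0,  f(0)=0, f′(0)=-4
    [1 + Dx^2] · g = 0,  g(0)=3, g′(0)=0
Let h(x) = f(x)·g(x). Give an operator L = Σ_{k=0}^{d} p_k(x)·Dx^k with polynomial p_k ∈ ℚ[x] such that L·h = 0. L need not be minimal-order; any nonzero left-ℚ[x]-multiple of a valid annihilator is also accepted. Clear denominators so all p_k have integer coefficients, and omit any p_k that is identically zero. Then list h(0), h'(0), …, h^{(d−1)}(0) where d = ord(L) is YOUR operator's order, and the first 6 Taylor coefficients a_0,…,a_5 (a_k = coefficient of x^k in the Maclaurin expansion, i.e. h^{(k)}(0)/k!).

f: a_k = 0, -4, 0, 8/3, 0, -8/15, …
g: a_k = 3, 0, -3/2, 0, 1/8, 0, …
L₀ := L_f ⊗_s L_g (sym. prod.), ord ≤ 4.
L = 9 + 10·Dx^2 + Dx^4  (order 4).
h: a_k = 0, -12, 0, 14, 0, -61/10, …
ICs: h(0) = 0, h′(0) = -12, h′′(0) = 0, h′′′(0) = 84.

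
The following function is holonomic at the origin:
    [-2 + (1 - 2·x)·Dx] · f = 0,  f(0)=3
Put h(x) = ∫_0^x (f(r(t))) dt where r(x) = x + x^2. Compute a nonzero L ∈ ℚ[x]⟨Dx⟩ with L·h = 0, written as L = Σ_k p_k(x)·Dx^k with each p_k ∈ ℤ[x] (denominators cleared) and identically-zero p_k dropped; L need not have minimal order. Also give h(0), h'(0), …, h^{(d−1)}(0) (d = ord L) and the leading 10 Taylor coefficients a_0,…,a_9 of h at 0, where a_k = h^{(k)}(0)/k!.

L = (2 + 4·x)·Dx + (-1 + 2·x + 2·x^2)·Dx^2  (order 2).
h: a_k = 0, 3, 3, 6, 12, 132/5, 60, 984/7, 336, 816, …
ICs: h(0) = 0, h′(0) = 3.

f: a_k = 3, 6, 12, 24, 48, 96, 192, 384, 768, 1536, …
f∘r: x↦r, Dx↦Dx/r' in L_f ⇒ L₀.
h=∫h₀ ⇒ L = L₀·Dx.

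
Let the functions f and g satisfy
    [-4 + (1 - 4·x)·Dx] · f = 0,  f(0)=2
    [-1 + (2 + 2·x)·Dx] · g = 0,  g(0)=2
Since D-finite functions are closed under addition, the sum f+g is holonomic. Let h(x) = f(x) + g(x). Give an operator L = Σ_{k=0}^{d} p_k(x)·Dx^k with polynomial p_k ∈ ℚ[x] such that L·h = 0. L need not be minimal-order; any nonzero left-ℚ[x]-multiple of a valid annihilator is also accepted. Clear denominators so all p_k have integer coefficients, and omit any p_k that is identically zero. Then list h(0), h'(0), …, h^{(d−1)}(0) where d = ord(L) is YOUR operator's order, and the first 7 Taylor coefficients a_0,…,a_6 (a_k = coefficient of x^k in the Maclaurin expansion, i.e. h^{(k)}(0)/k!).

f: a_k = 2, 8, 32, 128, 512, 2048, 8192, …
g: a_k = 2, 1, -1/4, 1/8, -5/64, 7/128, -21/512, …
h₀=f+g: left-lcm gives L₀, ord ≤ 2.
L = (-68 - 48·x) + (129 + 248·x + 144·x^2)·Dx + (-14 + 18·x + 128·x^2 + 96·x^3)·Dx^2  (order 2).
h: a_k = 4, 9, 127/4, 1025/8, 32763/64, 262151/128, 4194283/512, …
ICs: h(0) = 4, h′(0) = 9.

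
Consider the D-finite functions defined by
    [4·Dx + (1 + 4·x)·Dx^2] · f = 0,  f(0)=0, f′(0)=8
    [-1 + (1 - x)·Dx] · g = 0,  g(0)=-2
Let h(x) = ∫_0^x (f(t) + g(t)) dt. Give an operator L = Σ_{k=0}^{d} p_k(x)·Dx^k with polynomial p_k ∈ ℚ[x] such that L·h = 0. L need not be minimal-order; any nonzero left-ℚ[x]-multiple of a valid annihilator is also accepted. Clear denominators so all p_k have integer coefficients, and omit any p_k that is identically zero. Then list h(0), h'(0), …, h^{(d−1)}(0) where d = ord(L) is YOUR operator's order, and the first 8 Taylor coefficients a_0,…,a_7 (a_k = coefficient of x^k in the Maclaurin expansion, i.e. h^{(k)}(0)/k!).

f: a_k = 0, 8, -16, 128/3, -128, 2048/5, -4096/3, 32768/7, …
g: a_k = -2, -2, -2, -2, -2, -2, -2, -2, …
Sum ⇒ L₀ = lclm(L_f,L_g) in ℚ(x)⟨Dx⟩.
h=∫₀ˣh₀: take L = L₀·Dx.
L = (-44 - 16·x)·Dx^2 + (13 - 56·x - 32·x^2)·Dx^3 + (3 + 11·x - 6·x^2 - 8·x^3)·Dx^4  (order 4).
h: a_k = 0, -2, 3, -6, 61/6, -26, 1019/15, -586/3, …
ICs: h(0) = 0, h′(0) = -2, h′′(0) = 6, h′′′(0) = -36.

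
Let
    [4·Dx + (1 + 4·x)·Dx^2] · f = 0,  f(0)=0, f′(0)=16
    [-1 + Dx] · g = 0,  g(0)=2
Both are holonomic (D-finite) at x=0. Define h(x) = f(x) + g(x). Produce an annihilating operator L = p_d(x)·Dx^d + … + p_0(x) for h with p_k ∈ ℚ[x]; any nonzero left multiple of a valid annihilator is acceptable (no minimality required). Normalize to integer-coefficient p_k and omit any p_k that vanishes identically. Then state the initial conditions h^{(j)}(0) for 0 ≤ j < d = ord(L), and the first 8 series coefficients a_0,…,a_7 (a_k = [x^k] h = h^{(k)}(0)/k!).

L = (-36 - 16·x)·Dx + (31 - 8·x - 16·x^2)·Dx^2 + (5 + 24·x + 16·x^2)·Dx^3  (order 3).
h: a_k = 2, 18, -31, 257/3, -3071/12, 49153/60, -983039/360, 3370423/360, …
ICs: h(0) = 2, h′(0) = 18, h′′(0) = -62.

f: a_k = 0, 16, -32, 256/3, -256, 4096/5, -8192/3, 65536/7, …
g: a_k = 2, 2, 1, 1/3, 1/12, 1/60, 1/360, 1/2520, …
f+g: L₀ = lclm(L_f,L_g), ord ≤ 2+1.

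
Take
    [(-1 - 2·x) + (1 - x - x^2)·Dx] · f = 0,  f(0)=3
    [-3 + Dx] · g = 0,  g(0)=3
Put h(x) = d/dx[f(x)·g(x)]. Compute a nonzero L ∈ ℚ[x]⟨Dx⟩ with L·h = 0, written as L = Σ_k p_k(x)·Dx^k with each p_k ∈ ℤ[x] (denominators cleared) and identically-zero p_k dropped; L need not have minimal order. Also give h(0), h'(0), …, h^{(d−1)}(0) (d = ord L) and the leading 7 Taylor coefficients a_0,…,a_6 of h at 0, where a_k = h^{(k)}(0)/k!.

f: a_k = 3, 3, 6, 9, 15, 24, 39, …
g: a_k = 3, 9, 27/2, 27/2, 81/8, 243/40, 243/80, …
Sym-product of L_f,L_g gives L₀ (≤ ord 1).
h=h₀': d/dx-closure on L₀ ⇒ L.
L = (19 - 6·x - 21·x^2 + 6·x^3 + 9·x^4) + (-4 + 5·x + 6·x^2 - 4·x^3 - 3·x^4)·Dx  (order 1).
h: a_k = 36, 171, 486, 2223/2, 4581/2, 178821/40, 168993/20, …
ICs: h(0) = 36.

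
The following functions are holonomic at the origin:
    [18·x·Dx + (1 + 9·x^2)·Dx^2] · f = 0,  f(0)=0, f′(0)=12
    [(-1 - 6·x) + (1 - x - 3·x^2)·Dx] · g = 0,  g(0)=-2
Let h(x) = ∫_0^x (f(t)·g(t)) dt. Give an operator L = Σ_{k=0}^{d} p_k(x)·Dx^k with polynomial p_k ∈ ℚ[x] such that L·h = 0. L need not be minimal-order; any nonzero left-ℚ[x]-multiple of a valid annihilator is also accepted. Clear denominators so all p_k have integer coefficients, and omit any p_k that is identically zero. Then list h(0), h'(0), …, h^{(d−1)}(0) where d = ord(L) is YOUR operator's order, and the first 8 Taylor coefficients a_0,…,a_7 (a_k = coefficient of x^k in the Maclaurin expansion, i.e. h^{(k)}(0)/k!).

L = (6 + 18·x + 162·x^2)·Dx + (2 - 6·x + 36·x^2 + 162·x^3)·Dx^2 + (-1 + x - 6·x^2 + 9·x^3 + 27·x^4)·Dx^3  (order 3).
h: a_k = 0, 0, -12, -8, -6, -96/5, -464/5, -4224/35, …
ICs: h(0) = 0, h′(0) = 0, h′′(0) = -24.

f: a_k = 0, 12, 0, -36, 0, 972/5, 0, -8748/7, …
g: a_k = -2, -2, -8, -14, -38, -80, -194, -434, …
h₀=f·g: eliminate ⇒ L₀, order ≤ 2·1.
h=∫₀ˣh₀: take L = L₀·Dx.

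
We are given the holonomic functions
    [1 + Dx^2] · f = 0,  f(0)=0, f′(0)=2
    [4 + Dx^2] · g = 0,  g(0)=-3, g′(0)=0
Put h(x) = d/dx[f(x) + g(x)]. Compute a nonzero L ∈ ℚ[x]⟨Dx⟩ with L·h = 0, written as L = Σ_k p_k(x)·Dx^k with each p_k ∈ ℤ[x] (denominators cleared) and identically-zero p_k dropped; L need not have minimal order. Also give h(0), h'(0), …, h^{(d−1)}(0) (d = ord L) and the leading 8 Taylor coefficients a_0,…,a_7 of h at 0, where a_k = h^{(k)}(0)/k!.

f: a_k = 0, 2, 0, -1/3, 0, 1/60, 0, -1/2520, …
g: a_k = -3, 0, 6, 0, -2, 0, 4/15, 0, …
L₀ := lclm(L_f,L_g); ord L₀ ≤ 2+2.
h=h₀': d/dx-closure on L₀ ⇒ L.
L = 4 + 5·Dx^2 + Dx^4  (order 4).
h: a_k = 2, 12, -1, -8, 1/12, 8/5, -1/360, -16/105, …
ICs: h(0) = 2, h′(0) = 12, h′′(0) = -2, h′′′(0) = -48.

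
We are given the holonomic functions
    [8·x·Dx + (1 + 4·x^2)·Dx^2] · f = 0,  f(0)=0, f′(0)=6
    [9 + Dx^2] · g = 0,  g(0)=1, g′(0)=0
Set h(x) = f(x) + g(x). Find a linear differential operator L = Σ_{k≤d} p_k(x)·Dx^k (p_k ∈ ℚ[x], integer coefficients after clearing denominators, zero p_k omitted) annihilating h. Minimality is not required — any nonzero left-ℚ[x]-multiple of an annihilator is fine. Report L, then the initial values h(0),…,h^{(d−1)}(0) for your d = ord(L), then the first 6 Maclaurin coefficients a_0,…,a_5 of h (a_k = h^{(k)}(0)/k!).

L = (-2808·x + 19008·x^3 + 10368·x^5)·Dx + (9 + 1548·x^2 + 7344·x^4 + 5184·x^6)·Dx^2 + (-312·x + 2112·x^3 + 1152·x^5)·Dx^3 + (1 + 172·x^2 + 816·x^4 + 576·x^6)·Dx^4  (order 4).
h: a_k = 1, 6, -9/2, -8, 27/8, 96/5, …
ICs: h(0) = 1, h′(0) = 6, h′′(0) = -9, h′′′(0) = -48.

f: a_k = 0, 6, 0, -8, 0, 96/5, …
g: a_k = 1, 0, -9/2, 0, 27/8, 0, …
L₀ := lclm(L_f,L_g); ord L₀ ≤ 2+2.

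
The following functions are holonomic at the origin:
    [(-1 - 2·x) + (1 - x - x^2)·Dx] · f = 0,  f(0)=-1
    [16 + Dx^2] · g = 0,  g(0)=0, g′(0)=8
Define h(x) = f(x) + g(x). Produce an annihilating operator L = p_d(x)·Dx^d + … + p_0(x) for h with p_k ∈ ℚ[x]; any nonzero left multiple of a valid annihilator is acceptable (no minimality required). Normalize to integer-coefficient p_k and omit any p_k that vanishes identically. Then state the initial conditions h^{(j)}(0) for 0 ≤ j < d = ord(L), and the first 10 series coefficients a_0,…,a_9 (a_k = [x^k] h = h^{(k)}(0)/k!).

f: a_k = -1, -1, -2, -3, -5, -8, -13, -21, -34, -55, …
g: a_k = 0, 8, 0, -64/3, 0, 256/15, 0, -2048/315, 0, 4096/2835, …
L₀ := lclm(L_f,L_g); ord L₀ ≤ 1+2.
L = (272 + 384·x - 352·x^2 + 192·x^3 + 640·x^4 + 256·x^5) + (-160 + 368·x + 32·x^2 - 544·x^3 + 48·x^4 + 384·x^5 + 128·x^6)·Dx + (17 + 24·x - 22·x^2 + 12·x^3 + 40·x^4 + 16·x^5)·Dx^2 + (-10 + 23·x + 2·x^2 - 34·x^3 + 3·x^4 + 24·x^5 + 8·x^6)·Dx^3  (order 3).
h: a_k = -1, 7, -2, -73/3, -5, 136/15, -13, -8663/315, -34, -151829/2835, …
ICs: h(0) = -1, h′(0) = 7, h′′(0) = -4.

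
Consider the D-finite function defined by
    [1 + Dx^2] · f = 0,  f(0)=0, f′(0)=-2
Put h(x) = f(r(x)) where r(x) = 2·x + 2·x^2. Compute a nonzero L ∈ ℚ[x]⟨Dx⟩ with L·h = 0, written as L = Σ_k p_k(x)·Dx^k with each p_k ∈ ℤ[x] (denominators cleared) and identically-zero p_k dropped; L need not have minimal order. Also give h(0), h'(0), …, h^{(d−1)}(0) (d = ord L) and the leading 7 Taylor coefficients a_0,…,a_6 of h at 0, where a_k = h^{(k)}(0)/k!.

f: a_k = 0, -2, 0, 1/3, 0, -1/60, 0, …
L₀ from L_f via x↦r, Dx↦r'^{-1}Dx.
L = (4 + 24·x + 48·x^2 + 32·x^3) - 2·Dx + (1 + 2·x)·Dx^2  (order 2).
h: a_k = 0, -4, -4, 8/3, 8, 112/15, 0, …
ICs: h(0) = 0, h′(0) = -4.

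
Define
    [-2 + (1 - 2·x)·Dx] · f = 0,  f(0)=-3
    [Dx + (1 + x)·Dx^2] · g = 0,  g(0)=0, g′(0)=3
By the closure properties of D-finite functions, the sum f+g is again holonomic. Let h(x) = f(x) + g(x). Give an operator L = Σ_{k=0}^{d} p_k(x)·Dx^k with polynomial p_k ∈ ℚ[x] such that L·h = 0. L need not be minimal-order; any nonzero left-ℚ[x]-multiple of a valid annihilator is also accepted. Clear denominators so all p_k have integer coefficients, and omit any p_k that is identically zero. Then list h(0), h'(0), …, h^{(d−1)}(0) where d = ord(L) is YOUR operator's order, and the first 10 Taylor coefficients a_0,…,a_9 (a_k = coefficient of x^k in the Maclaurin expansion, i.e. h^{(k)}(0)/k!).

f: a_k = -3, -6, -12, -24, -48, -96, -192, -384, -768, -1536, …
g: a_k = 0, 3, -3/2, 1, -3/4, 3/5, -1/2, 3/7, -3/8, 1/3, …
h₀=f+g: left-lcm gives L₀, ord ≤ 3.
L = (32 + 8·x)·Dx + (22 + 56·x + 16·x^2)·Dx^2 + (-5 + 3·x + 12·x^2 + 4·x^3)·Dx^3  (order 3).
h: a_k = -3, -3, -27/2, -23, -195/4, -477/5, -385/2, -2685/7, -6147/8, -4607/3, …
ICs: h(0) = -3, h′(0) = -3, h′′(0) = -27.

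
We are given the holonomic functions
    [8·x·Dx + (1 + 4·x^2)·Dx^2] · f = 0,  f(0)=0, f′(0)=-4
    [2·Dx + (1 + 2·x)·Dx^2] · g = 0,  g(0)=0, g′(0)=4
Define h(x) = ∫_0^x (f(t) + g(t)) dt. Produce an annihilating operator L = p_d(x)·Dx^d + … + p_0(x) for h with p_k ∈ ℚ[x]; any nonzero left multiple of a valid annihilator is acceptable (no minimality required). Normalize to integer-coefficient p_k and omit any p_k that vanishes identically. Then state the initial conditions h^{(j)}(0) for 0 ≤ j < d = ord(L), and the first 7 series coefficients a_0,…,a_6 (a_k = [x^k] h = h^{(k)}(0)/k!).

f: a_k = 0, -4, 0, 16/3, 0, -64/5, 0, …
g: a_k = 0, 4, -4, 16/3, -8, 64/5, -64/3, …
h₀=f+g: left-lcm gives L₀, ord ≤ 4.
h=∫₀ˣh₀: take L = L₀·Dx.
L = (-8 - 48·x + 96·x^2 + 64·x^3)·Dx^2 + (-8 - 16·x + 192·x^3 + 128·x^4)·Dx^3 + (-1 + 2·x + 8·x^2 + 16·x^3 + 48·x^4 + 32·x^5)·Dx^4  (order 4).
h: a_k = 0, 0, 0, -4/3, 8/3, -8/5, 0, …
ICs: h(0) = 0, h′(0) = 0, h′′(0) = 0, h′′′(0) = -8.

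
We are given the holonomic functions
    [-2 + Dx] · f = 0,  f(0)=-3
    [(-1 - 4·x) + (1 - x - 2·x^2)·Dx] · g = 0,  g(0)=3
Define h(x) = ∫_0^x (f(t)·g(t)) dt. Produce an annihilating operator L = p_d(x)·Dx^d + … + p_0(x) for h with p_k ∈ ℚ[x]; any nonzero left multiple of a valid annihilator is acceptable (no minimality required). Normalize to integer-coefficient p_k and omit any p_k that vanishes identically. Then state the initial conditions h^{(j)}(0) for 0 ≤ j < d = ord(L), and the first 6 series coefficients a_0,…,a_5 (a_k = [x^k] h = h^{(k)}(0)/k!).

f: a_k = -3, -6, -6, -4, -2, -4/5, …
g: a_k = 3, 3, 9, 15, 33, 63, …
Sym-product of L_f,L_g gives L₀ (≤ ord 1).
h=∫₀ˣh₀: take L = L₀·Dx.
L = (3 + 2·x - 4·x^2)·Dx + (-1 + x + 2·x^2)·Dx^2  (order 2).
h: a_k = 0, -9, -27/2, -21, -129/4, -261/5, …
ICs: h(0) = 0, h′(0) = -9.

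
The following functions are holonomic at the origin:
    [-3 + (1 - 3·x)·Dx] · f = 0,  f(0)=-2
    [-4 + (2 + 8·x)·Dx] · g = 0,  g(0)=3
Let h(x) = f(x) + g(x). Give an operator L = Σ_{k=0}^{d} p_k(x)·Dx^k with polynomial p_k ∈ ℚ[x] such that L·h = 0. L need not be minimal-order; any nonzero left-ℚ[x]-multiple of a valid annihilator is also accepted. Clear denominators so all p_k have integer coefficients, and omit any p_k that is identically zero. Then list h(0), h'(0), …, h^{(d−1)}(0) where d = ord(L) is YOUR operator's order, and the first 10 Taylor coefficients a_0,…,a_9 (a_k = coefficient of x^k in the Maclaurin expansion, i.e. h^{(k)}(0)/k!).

L = (-48 - 108·x) + (22 + 120·x + 324·x^2)·Dx + (-1 - 19·x - 6·x^2 + 216·x^3)·Dx^2  (order 2).
h: a_k = 1, 0, -24, -42, -192, -402, -1710, -3582, -15696, -30786, …
ICs: h(0) = 1, h′(0) = 0.

f: a_k = -2, -6, -18, -54, -162, -486, -1458, -4374, -13122, -39366, …
g: a_k = 3, 6, -6, 12, -30, 84, -252, 792, -2574, 8580, …
L₀ := lclm(L_f,L_g); ord L₀ ≤ 1+1.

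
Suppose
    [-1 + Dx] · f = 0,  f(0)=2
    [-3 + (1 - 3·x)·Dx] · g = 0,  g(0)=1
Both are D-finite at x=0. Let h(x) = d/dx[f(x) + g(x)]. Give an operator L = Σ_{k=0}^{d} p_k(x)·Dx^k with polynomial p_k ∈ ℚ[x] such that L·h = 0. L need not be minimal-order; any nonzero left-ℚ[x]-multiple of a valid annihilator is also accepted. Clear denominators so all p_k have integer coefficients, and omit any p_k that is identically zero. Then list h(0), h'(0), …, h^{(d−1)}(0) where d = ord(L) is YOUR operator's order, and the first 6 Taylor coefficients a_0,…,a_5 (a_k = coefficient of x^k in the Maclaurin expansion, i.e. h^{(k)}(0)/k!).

L = (48 + 18·x) + (-53 - 6·x + 9·x^2)·Dx + (5 - 12·x - 9·x^2)·Dx^2  (order 2).
h: a_k = 5, 20, 82, 973/3, 14581/12, 262441/60, …
ICs: h(0) = 5, h′(0) = 20.

f: a_k = 2, 2, 1, 1/3, 1/12, 1/60, …
g: a_k = 1, 3, 9, 27, 81, 243, …
f+g: L₀ = lclm(L_f,L_g), ord ≤ 1+1.
h₀' ⇒ L via d/dx closure of L₀.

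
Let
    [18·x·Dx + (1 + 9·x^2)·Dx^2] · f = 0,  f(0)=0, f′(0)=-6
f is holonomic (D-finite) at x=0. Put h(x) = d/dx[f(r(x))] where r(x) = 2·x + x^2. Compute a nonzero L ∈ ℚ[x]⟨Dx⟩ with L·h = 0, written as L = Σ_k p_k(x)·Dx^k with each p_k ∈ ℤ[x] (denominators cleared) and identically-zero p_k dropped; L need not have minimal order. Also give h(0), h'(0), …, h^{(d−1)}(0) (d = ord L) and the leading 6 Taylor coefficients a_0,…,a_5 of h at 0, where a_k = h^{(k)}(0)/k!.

f: a_k = 0, -6, 0, 18, 0, -486/5, …
Substitute x→r, Dx→(1/r')Dx; clear ⇒ L₀.
Derive L from L₀ (diff closure).
L = (-1 + 72·x + 144·x^2 + 108·x^3 + 27·x^4) + (1 + x + 36·x^2 + 72·x^3 + 45·x^4 + 9·x^5)·Dx  (order 1).
h: a_k = -12, -12, 432, 864, -15012, -46548, …
ICs: h(0) = -12.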